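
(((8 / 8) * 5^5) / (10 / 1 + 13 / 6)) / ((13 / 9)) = 168750 / 949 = 177.82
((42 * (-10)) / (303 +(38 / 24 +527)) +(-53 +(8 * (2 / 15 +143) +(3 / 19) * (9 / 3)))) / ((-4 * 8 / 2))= -1552882373 / 22752120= -68.25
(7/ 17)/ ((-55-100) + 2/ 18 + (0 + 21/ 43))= -2709/ 1015801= -0.00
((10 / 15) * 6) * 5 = 20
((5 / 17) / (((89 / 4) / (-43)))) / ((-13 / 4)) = 3440 / 19669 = 0.17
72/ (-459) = -8/ 51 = -0.16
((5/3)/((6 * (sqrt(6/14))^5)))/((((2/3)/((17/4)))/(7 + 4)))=45815 * sqrt(21)/1296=162.00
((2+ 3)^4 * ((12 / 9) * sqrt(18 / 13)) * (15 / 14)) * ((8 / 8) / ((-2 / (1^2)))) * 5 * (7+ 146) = -7171875 * sqrt(26) / 91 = -401862.97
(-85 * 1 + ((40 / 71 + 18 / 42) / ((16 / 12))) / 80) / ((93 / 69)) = -310889183 / 4930240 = -63.06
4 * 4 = 16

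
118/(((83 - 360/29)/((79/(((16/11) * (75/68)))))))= 25276603/307050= 82.32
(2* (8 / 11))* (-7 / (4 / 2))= -56 / 11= -5.09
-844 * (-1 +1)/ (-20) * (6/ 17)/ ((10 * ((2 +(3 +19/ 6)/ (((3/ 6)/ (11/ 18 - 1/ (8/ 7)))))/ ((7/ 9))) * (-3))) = 0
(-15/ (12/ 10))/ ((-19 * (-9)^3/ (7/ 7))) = -25/ 27702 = -0.00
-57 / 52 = -1.10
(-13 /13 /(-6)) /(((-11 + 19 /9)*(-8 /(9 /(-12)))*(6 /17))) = -51 /10240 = -0.00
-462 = -462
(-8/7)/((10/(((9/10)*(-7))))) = 18/25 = 0.72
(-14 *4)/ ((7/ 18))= -144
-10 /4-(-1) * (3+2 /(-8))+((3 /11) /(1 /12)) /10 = 127 /220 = 0.58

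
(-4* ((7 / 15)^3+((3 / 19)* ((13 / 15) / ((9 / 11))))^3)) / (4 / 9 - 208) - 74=-2399895939844 / 32431924125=-74.00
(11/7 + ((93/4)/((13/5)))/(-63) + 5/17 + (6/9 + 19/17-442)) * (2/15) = -129209/2210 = -58.47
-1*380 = -380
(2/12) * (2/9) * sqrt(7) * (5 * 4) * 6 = 40 * sqrt(7)/9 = 11.76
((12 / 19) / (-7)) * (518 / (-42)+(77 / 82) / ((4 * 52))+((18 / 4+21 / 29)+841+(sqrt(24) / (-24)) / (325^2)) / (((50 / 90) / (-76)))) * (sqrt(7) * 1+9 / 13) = (9+13 * sqrt(7)) * (6979230959033125 - 6506208 * sqrt(6)) / 8685674725000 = 34869.15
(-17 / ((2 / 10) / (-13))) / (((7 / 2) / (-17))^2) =1277380 / 49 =26068.98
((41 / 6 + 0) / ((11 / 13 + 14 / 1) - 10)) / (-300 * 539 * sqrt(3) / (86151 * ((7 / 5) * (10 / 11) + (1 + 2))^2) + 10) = 315019971999733 * sqrt(3) / 217232895084262686 + 2144849268631445597 / 15206302655898388020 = 0.14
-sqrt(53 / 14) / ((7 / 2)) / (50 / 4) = -2 * sqrt(742) / 1225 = -0.04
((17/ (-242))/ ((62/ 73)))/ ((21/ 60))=-6205/ 26257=-0.24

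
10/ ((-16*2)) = -5/ 16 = -0.31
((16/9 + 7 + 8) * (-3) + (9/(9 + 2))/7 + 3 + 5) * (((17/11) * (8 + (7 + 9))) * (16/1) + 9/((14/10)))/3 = -150151544/17787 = -8441.65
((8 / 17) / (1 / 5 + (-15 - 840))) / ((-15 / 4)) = 16 / 108987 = 0.00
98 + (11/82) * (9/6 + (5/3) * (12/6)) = 48535/492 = 98.65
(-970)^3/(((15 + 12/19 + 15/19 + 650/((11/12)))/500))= -5960895531250/9477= -628985494.49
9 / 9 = 1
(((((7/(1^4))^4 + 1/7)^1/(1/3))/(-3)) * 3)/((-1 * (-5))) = -50424/35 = -1440.69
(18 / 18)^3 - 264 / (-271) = 535 / 271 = 1.97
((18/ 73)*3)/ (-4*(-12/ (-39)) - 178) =-351/ 85045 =-0.00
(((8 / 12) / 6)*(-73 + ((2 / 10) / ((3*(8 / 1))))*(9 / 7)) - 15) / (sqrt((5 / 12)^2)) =-58237 / 1050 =-55.46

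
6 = 6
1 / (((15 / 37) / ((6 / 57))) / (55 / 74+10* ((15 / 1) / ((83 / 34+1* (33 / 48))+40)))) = 732881 / 668667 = 1.10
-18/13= -1.38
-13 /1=-13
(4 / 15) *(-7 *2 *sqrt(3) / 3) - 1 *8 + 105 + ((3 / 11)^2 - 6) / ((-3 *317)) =3720868 / 38357 - 56 *sqrt(3) / 45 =94.85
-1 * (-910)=910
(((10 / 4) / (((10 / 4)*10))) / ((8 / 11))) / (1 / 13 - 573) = -143 / 595840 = -0.00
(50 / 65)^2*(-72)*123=-885600 / 169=-5240.24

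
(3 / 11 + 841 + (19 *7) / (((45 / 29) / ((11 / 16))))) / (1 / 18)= 7129577 / 440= 16203.58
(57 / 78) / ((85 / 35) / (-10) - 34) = -665 / 31161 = -0.02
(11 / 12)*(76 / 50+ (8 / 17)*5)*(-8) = -36212 / 1275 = -28.40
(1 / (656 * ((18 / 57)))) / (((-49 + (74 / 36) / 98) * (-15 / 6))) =2793 / 70847180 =0.00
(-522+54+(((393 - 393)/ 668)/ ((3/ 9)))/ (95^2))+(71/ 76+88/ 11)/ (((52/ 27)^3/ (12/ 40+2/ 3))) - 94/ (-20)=-49380009013/ 106862080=-462.09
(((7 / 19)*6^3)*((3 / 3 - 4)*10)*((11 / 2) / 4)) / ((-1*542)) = 31185 / 5149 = 6.06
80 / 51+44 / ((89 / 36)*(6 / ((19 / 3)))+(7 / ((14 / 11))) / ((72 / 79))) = 7973104 / 1168869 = 6.82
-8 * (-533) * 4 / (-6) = -8528 / 3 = -2842.67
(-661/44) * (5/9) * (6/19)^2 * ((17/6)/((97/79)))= -4438615/2311122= -1.92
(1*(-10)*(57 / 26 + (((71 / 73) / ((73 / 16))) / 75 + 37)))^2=165891954873286321 / 1079843114025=153625.98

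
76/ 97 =0.78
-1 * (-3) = 3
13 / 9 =1.44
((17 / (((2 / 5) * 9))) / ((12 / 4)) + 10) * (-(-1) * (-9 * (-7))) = 4375 / 6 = 729.17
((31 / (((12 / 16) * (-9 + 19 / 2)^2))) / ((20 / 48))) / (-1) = -1984 / 5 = -396.80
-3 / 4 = -0.75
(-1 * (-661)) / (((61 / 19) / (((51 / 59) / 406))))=640509 / 1461194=0.44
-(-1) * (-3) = -3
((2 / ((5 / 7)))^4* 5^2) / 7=5488 / 25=219.52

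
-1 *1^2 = -1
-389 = -389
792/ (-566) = -396/ 283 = -1.40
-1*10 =-10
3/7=0.43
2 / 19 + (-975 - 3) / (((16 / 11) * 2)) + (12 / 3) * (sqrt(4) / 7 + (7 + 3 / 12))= -305.94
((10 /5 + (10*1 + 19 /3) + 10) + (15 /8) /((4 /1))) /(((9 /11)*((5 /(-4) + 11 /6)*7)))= 4345 /504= 8.62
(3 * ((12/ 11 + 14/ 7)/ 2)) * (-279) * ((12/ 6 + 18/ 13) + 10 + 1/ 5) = -17572.32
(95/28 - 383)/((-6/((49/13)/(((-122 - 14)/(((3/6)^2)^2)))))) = -24801/226304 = -0.11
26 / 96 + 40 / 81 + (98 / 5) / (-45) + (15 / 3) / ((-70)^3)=3657247 / 11113200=0.33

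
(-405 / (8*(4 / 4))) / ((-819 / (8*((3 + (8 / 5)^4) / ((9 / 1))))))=853 / 1625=0.52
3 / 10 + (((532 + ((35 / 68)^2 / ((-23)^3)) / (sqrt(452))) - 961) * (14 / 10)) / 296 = -2559 / 1480 - 1715 * sqrt(113) / 3763582874368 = -1.73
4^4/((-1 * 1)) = -256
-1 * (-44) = 44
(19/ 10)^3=6859/ 1000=6.86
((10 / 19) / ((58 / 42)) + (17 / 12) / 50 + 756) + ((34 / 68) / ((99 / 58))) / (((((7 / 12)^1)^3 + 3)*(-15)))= 15203320267979 / 20099488200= 756.40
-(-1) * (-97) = -97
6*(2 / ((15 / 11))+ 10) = 344 / 5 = 68.80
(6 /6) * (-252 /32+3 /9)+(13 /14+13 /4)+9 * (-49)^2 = 3629747 /168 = 21605.64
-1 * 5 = -5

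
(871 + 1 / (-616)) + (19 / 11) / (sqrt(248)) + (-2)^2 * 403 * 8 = 19 * sqrt(62) / 1364 + 8480471 / 616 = 13767.11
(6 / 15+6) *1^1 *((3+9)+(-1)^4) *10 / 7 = 832 / 7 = 118.86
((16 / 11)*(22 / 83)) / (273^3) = 32 / 1688752611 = 0.00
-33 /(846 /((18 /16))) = -33 /752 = -0.04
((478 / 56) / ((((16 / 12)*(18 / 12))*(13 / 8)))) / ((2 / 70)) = 1195 / 13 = 91.92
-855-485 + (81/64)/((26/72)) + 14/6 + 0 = -832517/624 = -1334.16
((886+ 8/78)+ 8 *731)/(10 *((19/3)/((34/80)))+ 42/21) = 2232355/50063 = 44.59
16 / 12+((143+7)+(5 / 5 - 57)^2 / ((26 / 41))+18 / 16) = 5097.69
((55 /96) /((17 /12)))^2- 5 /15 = -9421 /55488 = -0.17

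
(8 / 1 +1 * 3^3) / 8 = 35 / 8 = 4.38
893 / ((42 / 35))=4465 / 6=744.17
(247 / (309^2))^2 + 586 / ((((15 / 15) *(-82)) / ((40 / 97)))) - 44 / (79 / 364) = -589129837511327185 / 2864287449063063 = -205.68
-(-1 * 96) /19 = 96 /19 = 5.05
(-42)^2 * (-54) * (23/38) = -1095444/19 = -57654.95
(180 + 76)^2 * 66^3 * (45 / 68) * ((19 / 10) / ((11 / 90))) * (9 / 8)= 3706979696640 / 17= 218057629214.12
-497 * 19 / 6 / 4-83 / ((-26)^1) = -121763 / 312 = -390.27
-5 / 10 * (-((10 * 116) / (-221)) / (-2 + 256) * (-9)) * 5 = 13050 / 28067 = 0.46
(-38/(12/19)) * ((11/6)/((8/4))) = -3971/72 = -55.15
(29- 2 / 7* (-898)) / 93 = 1999 / 651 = 3.07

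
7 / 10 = 0.70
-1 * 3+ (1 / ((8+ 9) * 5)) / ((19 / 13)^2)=-91886 / 30685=-2.99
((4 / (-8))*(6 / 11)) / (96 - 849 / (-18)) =-18 / 9449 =-0.00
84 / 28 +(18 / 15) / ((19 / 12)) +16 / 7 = 4019 / 665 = 6.04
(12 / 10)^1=6 / 5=1.20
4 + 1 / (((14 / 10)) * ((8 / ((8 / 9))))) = 257 / 63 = 4.08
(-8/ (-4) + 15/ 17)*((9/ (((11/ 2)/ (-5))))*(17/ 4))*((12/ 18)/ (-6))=245/ 22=11.14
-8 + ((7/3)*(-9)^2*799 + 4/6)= 453011/3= 151003.67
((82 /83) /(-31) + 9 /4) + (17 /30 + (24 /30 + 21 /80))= 2375783 /617520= 3.85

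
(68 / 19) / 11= 68 / 209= 0.33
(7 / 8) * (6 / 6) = 7 / 8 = 0.88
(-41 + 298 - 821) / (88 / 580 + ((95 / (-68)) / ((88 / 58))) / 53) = -12968345280 / 3089197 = -4197.97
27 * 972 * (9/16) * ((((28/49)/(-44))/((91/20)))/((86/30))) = -4428675/301301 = -14.70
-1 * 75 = -75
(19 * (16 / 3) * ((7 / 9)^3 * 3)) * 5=521360 / 729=715.17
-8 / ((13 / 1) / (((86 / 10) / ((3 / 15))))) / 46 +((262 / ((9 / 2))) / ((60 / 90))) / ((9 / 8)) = 77.05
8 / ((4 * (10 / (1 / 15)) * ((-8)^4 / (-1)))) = -1 / 307200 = -0.00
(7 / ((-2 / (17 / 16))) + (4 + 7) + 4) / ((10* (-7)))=-361 / 2240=-0.16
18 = 18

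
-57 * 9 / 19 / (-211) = 27 / 211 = 0.13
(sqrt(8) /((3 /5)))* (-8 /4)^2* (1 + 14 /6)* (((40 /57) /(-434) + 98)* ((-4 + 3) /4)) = -121214200* sqrt(2) /111321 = -1539.90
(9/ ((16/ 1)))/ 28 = 9/ 448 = 0.02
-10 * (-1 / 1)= 10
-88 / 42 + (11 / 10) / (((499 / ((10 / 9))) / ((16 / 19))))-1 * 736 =-440865268 / 597303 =-738.09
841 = 841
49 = 49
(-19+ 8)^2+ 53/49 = 5982/49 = 122.08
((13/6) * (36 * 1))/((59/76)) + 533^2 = 16767179/59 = 284189.47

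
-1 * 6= -6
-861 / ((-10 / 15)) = 2583 / 2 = 1291.50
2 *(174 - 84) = 180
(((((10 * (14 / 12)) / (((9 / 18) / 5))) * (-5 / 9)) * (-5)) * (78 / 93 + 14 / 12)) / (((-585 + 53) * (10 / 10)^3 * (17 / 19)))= -233125 / 170748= -1.37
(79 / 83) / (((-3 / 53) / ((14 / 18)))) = -29309 / 2241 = -13.08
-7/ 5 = -1.40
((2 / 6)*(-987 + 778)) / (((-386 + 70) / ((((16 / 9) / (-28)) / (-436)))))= 209 / 6509916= 0.00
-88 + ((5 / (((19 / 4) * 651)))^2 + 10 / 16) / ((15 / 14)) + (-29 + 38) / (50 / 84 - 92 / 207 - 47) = -135635305836745 / 1548193245228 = -87.61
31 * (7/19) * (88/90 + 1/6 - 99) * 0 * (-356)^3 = 0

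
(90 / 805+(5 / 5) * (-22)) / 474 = -1762 / 38157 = -0.05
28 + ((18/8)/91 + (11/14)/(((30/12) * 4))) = 12787/455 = 28.10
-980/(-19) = 51.58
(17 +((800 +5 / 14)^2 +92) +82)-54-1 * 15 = 125575937 / 196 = 640693.56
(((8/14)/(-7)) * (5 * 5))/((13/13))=-100/49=-2.04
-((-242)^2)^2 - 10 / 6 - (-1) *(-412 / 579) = -661940224987 / 193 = -3429742098.38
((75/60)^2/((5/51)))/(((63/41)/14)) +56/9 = 10903/72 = 151.43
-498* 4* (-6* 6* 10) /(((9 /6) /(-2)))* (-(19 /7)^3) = 6558301440 /343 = 19120412.36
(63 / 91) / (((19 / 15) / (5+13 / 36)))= 2895 / 988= 2.93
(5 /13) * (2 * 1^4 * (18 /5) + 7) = 71 /13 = 5.46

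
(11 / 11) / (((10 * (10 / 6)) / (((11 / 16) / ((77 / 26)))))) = 39 / 2800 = 0.01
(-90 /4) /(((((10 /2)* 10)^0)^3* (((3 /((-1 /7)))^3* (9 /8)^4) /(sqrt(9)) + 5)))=92160 /20233327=0.00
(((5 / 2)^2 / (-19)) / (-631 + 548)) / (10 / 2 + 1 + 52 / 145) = 3625 / 5815976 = 0.00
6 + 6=12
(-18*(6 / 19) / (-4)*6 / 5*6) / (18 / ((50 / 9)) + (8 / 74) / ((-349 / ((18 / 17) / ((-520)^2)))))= 160267891680 / 50751499013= 3.16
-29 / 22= -1.32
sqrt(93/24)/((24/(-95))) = -95 * sqrt(62)/96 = -7.79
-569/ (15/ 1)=-569/ 15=-37.93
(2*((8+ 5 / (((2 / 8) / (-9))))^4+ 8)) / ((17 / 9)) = 15753835152 / 17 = 926696185.41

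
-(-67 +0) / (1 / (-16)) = -1072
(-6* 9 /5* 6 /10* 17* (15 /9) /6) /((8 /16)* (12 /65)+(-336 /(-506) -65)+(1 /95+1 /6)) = 3374514 /7065137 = 0.48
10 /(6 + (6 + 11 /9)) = 90 /119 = 0.76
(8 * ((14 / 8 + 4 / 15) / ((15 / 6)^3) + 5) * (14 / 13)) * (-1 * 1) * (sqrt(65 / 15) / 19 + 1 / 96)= -1077104 * sqrt(39) / 1389375 - 67319 / 146250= -5.30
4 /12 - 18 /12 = -7 /6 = -1.17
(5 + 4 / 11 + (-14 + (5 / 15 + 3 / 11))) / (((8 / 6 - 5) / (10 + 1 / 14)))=37365 / 1694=22.06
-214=-214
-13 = -13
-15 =-15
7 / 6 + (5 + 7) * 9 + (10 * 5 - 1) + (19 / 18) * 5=1471 / 9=163.44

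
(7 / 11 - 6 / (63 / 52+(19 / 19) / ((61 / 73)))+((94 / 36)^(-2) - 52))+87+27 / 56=351068827567 / 10394723416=33.77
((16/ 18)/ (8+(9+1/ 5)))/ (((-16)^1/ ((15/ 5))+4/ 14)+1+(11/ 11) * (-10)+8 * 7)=140/ 113649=0.00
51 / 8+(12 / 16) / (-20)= 507 / 80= 6.34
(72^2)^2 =26873856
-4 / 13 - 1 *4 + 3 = -17 / 13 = -1.31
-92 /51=-1.80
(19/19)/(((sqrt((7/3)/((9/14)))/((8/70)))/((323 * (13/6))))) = 4199 * sqrt(6)/245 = 41.98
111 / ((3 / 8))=296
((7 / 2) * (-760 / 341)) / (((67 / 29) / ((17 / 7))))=-187340 / 22847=-8.20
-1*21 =-21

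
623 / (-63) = -9.89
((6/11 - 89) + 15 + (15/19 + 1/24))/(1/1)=-364279/5016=-72.62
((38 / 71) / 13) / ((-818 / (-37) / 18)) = 12654 / 377507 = 0.03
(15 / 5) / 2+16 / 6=25 / 6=4.17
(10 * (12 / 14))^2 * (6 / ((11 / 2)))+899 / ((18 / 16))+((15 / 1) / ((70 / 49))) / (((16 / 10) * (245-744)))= 34053550037 / 38730384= 879.25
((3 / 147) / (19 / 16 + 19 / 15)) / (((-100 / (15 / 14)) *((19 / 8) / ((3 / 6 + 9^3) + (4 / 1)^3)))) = -0.03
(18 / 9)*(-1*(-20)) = 40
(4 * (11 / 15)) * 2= 88 / 15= 5.87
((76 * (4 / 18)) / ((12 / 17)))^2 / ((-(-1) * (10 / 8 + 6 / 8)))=208658 / 729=286.22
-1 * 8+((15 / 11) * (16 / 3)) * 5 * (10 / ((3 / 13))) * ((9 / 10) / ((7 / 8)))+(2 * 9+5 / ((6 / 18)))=126725 / 77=1645.78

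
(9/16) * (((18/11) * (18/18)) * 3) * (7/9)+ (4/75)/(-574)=4068049/1894200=2.15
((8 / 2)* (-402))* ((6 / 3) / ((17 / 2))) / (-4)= 1608 / 17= 94.59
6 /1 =6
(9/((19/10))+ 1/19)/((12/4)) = 91/57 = 1.60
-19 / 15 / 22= -0.06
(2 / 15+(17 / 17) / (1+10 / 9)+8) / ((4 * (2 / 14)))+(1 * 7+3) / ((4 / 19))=71321 / 1140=62.56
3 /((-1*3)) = -1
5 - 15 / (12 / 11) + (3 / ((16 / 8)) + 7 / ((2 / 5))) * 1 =41 / 4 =10.25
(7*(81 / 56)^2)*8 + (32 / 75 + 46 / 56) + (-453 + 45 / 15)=-1392683 / 4200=-331.59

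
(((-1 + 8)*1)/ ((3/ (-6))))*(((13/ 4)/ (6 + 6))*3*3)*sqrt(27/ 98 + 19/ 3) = -13*sqrt(11658)/ 16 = -87.73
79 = 79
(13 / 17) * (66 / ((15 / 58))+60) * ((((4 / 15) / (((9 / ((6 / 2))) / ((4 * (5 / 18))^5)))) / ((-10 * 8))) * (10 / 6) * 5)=-102440000 / 27103491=-3.78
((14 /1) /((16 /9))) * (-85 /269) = -5355 /2152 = -2.49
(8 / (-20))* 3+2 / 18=-49 / 45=-1.09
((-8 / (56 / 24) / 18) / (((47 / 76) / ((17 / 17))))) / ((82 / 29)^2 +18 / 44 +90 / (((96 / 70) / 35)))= -1184128 / 8862694449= -0.00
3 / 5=0.60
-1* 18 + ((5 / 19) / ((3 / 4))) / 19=-19474 / 1083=-17.98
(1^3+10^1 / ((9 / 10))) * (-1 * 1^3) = -109 / 9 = -12.11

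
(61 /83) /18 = 61 /1494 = 0.04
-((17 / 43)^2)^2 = -83521 / 3418801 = -0.02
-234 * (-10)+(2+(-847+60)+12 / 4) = 1558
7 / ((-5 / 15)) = -21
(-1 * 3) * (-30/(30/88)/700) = 66/175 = 0.38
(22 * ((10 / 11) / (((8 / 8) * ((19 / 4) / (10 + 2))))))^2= 921600 / 361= 2552.91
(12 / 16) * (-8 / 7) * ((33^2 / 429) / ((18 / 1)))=-11 / 91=-0.12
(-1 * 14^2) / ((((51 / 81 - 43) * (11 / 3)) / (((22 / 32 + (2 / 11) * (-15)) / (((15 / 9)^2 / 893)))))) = -11451688227 / 13842400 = -827.29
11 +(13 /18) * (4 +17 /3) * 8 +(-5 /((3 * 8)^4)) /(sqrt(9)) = 66539515 /995328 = 66.85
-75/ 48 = -25/ 16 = -1.56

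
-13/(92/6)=-39/46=-0.85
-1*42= -42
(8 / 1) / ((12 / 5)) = 10 / 3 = 3.33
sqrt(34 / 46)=sqrt(391) / 23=0.86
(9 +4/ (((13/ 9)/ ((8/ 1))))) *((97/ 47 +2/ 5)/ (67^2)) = 46899/ 2742779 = 0.02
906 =906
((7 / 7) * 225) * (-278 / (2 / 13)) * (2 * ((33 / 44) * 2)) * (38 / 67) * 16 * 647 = -479810541600 / 67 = -7161351367.16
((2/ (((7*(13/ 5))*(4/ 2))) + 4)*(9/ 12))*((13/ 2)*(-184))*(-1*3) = 76383/ 7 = 10911.86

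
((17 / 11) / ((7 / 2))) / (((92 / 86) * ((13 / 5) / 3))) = 10965 / 23023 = 0.48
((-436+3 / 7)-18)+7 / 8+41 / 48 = -151819 / 336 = -451.84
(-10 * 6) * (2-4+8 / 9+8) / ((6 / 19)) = -11780 / 9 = -1308.89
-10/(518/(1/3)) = -5/777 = -0.01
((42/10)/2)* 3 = 63/10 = 6.30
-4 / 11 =-0.36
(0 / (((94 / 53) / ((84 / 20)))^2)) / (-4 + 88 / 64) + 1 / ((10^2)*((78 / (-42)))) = -7 / 1300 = -0.01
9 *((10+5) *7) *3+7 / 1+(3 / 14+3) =39833 / 14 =2845.21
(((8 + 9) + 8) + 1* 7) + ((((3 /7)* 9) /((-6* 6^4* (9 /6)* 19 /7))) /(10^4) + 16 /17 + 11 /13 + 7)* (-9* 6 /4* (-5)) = 625.14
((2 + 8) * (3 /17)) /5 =6 /17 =0.35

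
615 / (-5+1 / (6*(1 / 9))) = -1230 / 7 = -175.71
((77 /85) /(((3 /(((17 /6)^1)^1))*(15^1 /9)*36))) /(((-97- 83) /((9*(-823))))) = 63371 /108000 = 0.59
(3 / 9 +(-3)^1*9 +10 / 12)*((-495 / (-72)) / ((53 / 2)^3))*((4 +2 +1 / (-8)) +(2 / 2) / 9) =-3674275 / 64314864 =-0.06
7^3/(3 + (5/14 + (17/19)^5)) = 11890227398/136254651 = 87.26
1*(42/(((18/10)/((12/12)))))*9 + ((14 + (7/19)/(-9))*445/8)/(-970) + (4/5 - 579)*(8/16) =-79.90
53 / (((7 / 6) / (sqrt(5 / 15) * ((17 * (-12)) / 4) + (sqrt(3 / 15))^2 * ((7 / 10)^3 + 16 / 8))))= 372537 / 17500 -5406 * sqrt(3) / 7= -1316.35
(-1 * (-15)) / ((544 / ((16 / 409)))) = 15 / 13906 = 0.00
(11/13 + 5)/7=76/91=0.84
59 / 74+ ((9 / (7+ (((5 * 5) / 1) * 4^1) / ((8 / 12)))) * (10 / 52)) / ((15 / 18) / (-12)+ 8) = 68879129 / 86240414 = 0.80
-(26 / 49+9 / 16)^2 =-734449 / 614656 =-1.19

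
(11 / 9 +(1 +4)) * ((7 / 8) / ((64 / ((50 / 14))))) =175 / 576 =0.30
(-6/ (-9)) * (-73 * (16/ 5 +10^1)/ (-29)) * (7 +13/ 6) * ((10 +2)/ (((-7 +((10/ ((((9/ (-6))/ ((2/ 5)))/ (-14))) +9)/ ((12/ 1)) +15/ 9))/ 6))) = -15263424/ 1537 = -9930.66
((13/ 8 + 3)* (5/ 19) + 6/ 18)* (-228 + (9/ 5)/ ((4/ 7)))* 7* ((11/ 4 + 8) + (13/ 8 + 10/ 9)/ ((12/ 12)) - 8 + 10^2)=-11268778969/ 43776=-257419.11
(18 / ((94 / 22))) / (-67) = -198 / 3149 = -0.06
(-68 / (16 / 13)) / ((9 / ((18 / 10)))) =-221 / 20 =-11.05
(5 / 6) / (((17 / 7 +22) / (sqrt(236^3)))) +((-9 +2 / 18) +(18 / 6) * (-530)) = -14390 / 9 +8260 * sqrt(59) / 513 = -1475.21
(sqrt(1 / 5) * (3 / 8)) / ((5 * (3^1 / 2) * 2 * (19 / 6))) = 3 * sqrt(5) / 1900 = 0.00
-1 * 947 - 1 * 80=-1027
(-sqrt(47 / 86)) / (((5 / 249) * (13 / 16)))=-1992 * sqrt(4042) / 2795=-45.31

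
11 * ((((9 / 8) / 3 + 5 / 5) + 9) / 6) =913 / 48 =19.02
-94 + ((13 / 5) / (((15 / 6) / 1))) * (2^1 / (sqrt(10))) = -94 + 26 * sqrt(10) / 125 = -93.34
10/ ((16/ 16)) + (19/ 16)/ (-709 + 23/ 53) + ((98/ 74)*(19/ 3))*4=322718311/ 7410656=43.55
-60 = -60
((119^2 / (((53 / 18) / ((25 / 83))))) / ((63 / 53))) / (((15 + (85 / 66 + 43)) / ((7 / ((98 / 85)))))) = 124.80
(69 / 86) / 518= 69 / 44548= 0.00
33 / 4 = 8.25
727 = 727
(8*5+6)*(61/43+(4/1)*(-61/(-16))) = 65941/86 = 766.76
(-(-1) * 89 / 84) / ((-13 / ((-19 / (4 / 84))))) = 1691 / 52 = 32.52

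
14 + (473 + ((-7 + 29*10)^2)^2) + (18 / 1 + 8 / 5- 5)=32071242113 / 5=6414248422.60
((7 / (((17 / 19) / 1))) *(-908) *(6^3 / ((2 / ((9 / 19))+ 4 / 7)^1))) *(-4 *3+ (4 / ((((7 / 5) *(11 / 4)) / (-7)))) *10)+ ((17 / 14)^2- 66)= 27120526.71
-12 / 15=-4 / 5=-0.80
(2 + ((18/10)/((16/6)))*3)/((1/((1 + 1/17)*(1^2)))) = 1449/340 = 4.26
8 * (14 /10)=56 /5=11.20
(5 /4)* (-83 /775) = -83 /620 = -0.13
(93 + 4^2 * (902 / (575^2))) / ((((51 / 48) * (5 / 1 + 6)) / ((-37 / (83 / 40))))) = -145691469952 / 1026326125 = -141.95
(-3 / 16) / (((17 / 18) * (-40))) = 27 / 5440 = 0.00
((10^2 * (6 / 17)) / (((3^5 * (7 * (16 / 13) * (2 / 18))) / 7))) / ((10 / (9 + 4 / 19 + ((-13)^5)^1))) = -38211290 / 969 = -39433.74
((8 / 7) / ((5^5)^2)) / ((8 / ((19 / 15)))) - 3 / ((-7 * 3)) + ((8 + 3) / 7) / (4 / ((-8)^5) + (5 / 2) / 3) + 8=210574951560938 / 20996923828125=10.03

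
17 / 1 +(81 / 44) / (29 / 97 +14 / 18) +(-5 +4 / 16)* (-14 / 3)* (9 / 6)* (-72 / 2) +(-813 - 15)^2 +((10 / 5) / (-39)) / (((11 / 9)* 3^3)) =3311921350381 / 4839120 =684405.71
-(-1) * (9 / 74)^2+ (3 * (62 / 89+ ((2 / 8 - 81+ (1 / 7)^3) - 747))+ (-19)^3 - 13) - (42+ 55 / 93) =-36517493264825 / 3886606059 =-9395.73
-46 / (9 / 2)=-92 / 9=-10.22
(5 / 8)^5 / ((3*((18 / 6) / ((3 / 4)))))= 3125 / 393216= 0.01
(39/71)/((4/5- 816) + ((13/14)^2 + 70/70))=-38220/56592041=-0.00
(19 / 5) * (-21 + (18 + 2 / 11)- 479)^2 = 106742000 / 121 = 882165.29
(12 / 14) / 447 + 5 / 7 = 747 / 1043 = 0.72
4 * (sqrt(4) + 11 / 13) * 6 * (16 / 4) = 3552 / 13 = 273.23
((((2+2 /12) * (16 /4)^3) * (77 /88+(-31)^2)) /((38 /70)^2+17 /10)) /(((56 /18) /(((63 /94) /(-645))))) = -8169525 /365801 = -22.33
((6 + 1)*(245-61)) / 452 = 322 / 113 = 2.85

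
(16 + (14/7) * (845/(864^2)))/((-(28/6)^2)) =-853259/1161216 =-0.73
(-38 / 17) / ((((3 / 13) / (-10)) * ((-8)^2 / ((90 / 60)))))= 1235 / 544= 2.27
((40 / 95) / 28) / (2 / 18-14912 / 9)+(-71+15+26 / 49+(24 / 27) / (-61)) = -55.48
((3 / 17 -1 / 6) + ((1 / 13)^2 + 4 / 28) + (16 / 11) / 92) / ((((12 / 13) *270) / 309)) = 548353357 / 2536213680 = 0.22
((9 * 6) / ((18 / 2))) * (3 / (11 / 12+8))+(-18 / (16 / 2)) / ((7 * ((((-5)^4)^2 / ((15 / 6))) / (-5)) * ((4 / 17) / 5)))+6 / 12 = 2.52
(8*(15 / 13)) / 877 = 120 / 11401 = 0.01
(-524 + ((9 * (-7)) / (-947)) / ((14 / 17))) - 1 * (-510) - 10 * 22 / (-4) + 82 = 233115 / 1894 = 123.08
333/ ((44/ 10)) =1665/ 22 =75.68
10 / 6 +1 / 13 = 68 / 39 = 1.74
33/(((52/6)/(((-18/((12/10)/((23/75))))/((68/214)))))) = -243639/4420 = -55.12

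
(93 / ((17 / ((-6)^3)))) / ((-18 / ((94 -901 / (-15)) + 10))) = 10770.49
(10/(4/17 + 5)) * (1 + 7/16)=1955/712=2.75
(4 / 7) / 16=1 / 28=0.04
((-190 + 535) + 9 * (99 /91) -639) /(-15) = 8621 /455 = 18.95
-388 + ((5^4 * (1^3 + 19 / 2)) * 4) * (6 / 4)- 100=38887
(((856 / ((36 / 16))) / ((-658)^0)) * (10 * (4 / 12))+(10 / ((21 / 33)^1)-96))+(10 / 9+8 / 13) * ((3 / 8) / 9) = 3891673 / 3276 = 1187.93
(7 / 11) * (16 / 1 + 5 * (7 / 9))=1253 / 99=12.66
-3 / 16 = -0.19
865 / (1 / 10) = 8650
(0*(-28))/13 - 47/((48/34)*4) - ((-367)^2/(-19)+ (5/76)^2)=245384147/34656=7080.57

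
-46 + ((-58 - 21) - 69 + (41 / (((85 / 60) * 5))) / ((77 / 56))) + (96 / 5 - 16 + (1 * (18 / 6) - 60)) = -227757 / 935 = -243.59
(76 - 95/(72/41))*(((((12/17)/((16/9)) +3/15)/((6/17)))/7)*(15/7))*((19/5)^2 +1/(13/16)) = 232918169/1310400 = 177.75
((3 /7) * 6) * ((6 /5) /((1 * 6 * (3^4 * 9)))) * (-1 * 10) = -4 /567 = -0.01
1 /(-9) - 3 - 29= -289 /9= -32.11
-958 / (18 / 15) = -798.33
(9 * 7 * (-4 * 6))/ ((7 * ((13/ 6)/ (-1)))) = 1296/ 13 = 99.69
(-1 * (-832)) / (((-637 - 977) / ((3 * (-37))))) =15392 / 269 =57.22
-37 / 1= -37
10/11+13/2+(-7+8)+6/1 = 317/22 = 14.41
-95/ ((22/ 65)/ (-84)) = 259350/ 11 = 23577.27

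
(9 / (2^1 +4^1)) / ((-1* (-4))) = 3 / 8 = 0.38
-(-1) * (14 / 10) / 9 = 7 / 45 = 0.16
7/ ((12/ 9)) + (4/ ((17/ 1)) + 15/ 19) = 8107/ 1292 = 6.27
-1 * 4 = -4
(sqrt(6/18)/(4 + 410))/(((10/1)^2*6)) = sqrt(3)/745200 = 0.00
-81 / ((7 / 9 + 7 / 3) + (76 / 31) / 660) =-1242945 / 47797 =-26.00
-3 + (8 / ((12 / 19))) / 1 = 29 / 3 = 9.67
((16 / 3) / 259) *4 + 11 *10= 85534 / 777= 110.08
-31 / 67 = -0.46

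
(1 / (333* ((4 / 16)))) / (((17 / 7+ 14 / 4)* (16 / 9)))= 7 / 6142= 0.00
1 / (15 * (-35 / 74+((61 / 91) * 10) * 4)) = 6734 / 2660625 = 0.00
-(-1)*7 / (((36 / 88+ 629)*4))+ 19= 526263 / 27694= 19.00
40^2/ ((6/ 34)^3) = 7860800/ 27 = 291140.74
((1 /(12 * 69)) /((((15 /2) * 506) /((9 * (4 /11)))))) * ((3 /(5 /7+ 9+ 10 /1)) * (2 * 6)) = 14 /7361035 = 0.00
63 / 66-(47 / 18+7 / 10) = -2333 / 990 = -2.36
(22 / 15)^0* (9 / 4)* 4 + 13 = 22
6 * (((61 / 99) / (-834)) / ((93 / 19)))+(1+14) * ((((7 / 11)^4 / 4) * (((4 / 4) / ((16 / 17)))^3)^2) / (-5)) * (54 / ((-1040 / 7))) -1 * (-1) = 63211320658701449809 / 59442111741312368640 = 1.06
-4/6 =-2/3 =-0.67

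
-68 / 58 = -34 / 29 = -1.17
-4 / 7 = -0.57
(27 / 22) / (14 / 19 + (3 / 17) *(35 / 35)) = 1.34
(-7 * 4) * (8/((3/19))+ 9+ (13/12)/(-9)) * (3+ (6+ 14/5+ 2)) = -1035391/45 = -23008.69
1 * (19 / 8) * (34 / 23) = 323 / 92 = 3.51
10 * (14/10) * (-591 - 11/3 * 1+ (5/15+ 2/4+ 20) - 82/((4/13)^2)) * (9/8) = -725739/32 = -22679.34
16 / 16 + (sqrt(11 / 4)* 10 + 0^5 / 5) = 1 + 5* sqrt(11) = 17.58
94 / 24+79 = 995 / 12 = 82.92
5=5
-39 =-39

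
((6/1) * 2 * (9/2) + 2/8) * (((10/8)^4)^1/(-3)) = -135625/3072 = -44.15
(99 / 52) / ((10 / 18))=891 / 260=3.43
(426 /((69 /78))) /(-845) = -852 /1495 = -0.57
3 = 3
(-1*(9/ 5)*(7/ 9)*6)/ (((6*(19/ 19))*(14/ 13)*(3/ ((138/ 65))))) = -0.92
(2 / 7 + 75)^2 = 277729 / 49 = 5667.94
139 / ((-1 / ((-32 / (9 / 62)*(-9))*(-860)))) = 237167360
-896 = -896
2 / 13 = 0.15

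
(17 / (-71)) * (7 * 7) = -833 / 71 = -11.73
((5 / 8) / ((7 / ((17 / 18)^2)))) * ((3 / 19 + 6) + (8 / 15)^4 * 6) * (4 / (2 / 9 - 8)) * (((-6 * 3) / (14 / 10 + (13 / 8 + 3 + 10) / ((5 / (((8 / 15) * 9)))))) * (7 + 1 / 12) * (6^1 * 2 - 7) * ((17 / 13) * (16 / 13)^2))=22.25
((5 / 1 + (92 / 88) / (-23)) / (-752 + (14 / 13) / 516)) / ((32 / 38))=-3473067 / 443907376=-0.01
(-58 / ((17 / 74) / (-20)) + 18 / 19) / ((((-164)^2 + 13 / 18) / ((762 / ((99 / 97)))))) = 34449541464 / 245736139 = 140.19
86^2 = 7396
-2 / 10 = -1 / 5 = -0.20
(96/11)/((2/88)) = 384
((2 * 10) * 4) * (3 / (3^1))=80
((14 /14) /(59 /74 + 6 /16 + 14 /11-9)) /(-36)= 814 /192087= 0.00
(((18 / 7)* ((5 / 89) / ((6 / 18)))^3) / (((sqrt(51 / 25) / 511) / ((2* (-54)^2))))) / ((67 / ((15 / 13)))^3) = 145481973750000* sqrt(51) / 7919055858219103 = 0.13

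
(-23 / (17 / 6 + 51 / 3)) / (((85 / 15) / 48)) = -19872 / 2023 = -9.82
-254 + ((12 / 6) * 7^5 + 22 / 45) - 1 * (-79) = 1504777 / 45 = 33439.49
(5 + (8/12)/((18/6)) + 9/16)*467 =2701.47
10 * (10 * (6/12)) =50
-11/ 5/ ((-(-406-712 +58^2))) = 11/ 11230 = 0.00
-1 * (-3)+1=4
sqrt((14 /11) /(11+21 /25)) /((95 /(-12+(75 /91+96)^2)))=32.31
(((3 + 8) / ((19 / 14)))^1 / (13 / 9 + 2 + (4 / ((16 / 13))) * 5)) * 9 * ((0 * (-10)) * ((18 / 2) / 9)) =0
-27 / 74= -0.36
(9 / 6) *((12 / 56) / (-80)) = -9 / 2240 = -0.00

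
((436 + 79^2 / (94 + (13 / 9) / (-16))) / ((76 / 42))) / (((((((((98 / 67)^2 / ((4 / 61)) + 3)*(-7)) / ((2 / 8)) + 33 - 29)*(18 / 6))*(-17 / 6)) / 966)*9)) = 17187624522698 / 4870271410503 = 3.53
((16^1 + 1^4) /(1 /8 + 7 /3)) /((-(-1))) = 6.92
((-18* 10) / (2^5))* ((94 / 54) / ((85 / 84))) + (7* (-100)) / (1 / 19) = -452529 / 34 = -13309.68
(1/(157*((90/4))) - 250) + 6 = -1723858/7065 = -244.00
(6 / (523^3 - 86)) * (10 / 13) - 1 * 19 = -35334728447 / 1859722553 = -19.00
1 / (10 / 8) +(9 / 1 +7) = 84 / 5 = 16.80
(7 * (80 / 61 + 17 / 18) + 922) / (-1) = -1029695 / 1098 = -937.79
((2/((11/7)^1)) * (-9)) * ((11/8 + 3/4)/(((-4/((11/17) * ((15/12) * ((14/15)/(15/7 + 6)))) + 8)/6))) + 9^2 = 3226365/37888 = 85.16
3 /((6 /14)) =7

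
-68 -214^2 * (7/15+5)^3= -25250678428/3375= -7481682.50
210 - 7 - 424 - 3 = -224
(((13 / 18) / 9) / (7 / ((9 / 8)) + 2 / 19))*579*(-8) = -95342 / 1623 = -58.74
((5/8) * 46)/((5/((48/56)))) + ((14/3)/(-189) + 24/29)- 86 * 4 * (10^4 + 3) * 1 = -113161589867/32886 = -3441026.27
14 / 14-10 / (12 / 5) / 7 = 17 / 42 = 0.40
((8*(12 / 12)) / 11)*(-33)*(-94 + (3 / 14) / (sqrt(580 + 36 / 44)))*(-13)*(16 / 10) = -234624 / 5 + 3744*sqrt(70279) / 223615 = -46920.36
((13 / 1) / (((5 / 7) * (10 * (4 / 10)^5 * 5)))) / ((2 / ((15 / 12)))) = 11375 / 512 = 22.22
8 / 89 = 0.09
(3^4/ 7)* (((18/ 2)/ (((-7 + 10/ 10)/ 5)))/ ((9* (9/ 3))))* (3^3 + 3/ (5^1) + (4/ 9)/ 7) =-4357/ 49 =-88.92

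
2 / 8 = 1 / 4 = 0.25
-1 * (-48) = 48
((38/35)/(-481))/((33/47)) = -1786/555555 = -0.00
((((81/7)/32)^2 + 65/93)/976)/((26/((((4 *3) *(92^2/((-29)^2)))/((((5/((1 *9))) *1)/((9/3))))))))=55298248479/2593384568320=0.02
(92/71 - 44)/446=-1516/15833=-0.10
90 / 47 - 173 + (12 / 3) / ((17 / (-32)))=-142713 / 799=-178.61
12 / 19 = 0.63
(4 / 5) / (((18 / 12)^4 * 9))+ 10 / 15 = 2494 / 3645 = 0.68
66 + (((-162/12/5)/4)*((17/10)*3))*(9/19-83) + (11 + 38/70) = 1202452/3325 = 361.64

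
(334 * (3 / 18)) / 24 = 167 / 72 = 2.32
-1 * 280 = -280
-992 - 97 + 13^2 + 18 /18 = -919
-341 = -341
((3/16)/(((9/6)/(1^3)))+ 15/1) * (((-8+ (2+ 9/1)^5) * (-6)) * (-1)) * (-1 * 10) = -292293045/2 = -146146522.50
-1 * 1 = -1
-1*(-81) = 81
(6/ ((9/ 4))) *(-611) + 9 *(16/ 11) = -53336/ 33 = -1616.24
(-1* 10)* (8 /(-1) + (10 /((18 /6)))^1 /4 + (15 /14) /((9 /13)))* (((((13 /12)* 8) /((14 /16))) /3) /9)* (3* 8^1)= 1963520 /3969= 494.71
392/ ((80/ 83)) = 406.70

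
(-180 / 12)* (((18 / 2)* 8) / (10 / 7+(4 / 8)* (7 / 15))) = -226800 / 349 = -649.86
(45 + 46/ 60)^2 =1885129/ 900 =2094.59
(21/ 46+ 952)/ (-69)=-43813/ 3174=-13.80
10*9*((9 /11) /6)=135 /11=12.27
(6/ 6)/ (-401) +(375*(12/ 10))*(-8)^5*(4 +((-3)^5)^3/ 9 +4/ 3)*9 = 84844596643430399/ 401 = 211582535270400.00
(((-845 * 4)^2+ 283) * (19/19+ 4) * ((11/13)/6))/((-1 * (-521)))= 628357565/40638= 15462.32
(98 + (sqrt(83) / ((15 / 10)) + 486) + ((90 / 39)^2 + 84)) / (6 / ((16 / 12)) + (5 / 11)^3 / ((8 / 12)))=146.39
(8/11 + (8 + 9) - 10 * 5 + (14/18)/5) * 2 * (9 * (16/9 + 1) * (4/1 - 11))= 1112860/99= 11241.01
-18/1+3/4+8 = -9.25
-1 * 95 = -95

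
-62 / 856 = -31 / 428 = -0.07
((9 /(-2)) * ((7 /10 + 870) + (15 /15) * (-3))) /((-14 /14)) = 78093 /20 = 3904.65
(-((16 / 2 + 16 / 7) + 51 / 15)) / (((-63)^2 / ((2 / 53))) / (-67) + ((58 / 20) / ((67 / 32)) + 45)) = 64186 / 7144949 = 0.01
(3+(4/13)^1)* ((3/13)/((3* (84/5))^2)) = 1075/3577392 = 0.00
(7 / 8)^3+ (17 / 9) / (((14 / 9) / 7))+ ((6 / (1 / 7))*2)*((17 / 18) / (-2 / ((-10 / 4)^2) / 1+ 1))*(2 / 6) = 221455 / 4608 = 48.06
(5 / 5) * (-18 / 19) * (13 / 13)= -18 / 19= -0.95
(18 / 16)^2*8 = 81 / 8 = 10.12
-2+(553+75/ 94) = 51869/ 94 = 551.80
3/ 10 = 0.30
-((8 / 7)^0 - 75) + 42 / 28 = 75.50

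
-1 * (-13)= 13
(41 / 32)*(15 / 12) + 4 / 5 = 1537 / 640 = 2.40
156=156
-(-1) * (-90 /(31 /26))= -75.48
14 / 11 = 1.27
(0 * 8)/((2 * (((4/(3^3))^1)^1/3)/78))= 0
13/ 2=6.50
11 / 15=0.73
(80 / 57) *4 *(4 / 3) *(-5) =-37.43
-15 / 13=-1.15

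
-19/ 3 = -6.33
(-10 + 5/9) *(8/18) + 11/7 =-1489/567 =-2.63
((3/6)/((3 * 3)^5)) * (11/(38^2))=11/170533512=0.00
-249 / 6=-83 / 2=-41.50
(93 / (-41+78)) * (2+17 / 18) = 1643 / 222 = 7.40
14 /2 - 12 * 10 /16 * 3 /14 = 151 /28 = 5.39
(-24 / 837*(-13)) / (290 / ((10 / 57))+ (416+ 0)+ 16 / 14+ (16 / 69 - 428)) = 0.00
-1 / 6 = -0.17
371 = 371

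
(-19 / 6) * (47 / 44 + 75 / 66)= -1843 / 264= -6.98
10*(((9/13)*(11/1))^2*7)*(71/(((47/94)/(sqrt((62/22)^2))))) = 274552740/169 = 1624572.43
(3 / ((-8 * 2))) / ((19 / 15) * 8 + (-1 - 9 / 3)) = -45 / 1472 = -0.03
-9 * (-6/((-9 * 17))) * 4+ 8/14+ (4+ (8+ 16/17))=1440/119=12.10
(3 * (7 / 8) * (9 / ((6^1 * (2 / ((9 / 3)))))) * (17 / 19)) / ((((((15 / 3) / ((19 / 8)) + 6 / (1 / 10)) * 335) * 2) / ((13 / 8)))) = 41769 / 202393600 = 0.00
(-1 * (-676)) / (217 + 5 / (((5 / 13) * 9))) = 3.09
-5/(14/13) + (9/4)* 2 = -1/7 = -0.14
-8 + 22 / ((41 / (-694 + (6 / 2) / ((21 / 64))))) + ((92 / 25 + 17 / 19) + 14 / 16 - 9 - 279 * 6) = -2239039517 / 1090600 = -2053.03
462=462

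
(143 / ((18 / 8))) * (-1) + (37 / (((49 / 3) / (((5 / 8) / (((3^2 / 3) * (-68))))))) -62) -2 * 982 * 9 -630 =-4421805569 / 239904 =-18431.56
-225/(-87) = 75/29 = 2.59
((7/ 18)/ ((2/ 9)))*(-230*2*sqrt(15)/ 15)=-161*sqrt(15)/ 3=-207.85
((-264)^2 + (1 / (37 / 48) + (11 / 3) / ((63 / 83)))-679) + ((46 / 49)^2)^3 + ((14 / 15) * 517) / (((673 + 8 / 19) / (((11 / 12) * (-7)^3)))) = 4508142048096167732371 / 65526729802614150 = 68798.52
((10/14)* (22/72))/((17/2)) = 55/2142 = 0.03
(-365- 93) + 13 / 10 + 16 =-4407 / 10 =-440.70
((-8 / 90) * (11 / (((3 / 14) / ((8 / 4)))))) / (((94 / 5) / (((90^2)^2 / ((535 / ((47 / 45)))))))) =-62175.70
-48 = -48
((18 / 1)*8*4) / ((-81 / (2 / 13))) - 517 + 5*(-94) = -115607 / 117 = -988.09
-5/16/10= -1/32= -0.03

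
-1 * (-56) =56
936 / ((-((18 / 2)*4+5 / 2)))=-1872 / 77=-24.31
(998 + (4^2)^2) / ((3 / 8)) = 3344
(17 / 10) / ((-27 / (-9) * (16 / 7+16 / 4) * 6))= 119 / 7920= 0.02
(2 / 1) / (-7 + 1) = -1 / 3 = -0.33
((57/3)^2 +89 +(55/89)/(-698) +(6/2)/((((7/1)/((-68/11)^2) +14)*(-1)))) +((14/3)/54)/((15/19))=82482606893249/183336620670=449.90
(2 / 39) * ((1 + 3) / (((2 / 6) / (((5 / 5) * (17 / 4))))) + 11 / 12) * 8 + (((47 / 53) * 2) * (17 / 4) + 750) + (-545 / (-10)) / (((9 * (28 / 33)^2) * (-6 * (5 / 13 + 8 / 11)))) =15121005329 / 19446336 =777.58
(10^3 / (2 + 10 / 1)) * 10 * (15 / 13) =12500 / 13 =961.54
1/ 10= 0.10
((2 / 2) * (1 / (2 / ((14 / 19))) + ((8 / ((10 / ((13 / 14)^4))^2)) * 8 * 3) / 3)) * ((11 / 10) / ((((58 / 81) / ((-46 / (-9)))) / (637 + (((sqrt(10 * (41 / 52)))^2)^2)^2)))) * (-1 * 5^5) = -3705265355653615623578775 / 46449312373714432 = -79770079.82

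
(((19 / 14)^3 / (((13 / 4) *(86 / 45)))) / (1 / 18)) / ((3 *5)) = 185193 / 383474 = 0.48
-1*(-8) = 8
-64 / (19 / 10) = -640 / 19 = -33.68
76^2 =5776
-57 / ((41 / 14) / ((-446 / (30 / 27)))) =1601586 / 205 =7812.61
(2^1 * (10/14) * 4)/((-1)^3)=-40/7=-5.71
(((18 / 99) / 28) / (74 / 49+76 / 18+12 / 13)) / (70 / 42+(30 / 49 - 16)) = -120393 / 1693134344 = -0.00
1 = 1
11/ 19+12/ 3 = 87/ 19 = 4.58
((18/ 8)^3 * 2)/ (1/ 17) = 12393/ 32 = 387.28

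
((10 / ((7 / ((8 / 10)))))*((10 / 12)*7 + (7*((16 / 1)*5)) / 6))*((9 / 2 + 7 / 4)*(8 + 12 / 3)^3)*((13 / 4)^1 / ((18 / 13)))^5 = 292949295179125 / 3359232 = 87207223.31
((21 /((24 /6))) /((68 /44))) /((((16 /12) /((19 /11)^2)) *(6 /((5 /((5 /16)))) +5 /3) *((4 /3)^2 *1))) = 87723 /41888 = 2.09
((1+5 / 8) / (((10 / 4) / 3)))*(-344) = -3354 / 5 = -670.80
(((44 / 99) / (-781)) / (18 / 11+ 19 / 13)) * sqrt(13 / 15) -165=-165.00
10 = 10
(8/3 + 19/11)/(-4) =-145/132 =-1.10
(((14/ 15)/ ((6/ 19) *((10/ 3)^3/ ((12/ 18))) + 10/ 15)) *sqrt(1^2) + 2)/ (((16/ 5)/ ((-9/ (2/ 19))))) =-303411/ 5536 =-54.81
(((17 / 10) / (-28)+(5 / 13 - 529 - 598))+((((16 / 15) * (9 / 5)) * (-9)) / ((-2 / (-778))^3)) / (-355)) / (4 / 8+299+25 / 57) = 1054794797772693 / 110460486500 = 9549.07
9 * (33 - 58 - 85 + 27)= -747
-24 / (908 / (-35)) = 210 / 227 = 0.93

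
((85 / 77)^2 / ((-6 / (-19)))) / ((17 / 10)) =40375 / 17787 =2.27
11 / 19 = 0.58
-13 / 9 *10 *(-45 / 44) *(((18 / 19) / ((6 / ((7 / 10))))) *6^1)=4095 / 418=9.80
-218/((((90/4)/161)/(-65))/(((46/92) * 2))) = 912548/9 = 101394.22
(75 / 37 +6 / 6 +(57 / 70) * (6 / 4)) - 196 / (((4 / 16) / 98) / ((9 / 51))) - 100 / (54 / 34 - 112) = -2240228415197 / 165288620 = -13553.43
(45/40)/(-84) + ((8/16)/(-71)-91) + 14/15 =-21491179/238560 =-90.09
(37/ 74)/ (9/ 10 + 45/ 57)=95/ 321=0.30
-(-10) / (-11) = -10 / 11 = -0.91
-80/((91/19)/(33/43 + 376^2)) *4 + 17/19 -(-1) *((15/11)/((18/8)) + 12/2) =-23174868481321/2453451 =-9445824.87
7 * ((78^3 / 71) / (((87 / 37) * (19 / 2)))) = 2094.51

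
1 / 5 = 0.20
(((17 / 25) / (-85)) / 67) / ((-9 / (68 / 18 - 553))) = -4943 / 678375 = -0.01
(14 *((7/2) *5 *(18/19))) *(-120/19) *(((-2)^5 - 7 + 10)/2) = 7673400/361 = 21255.96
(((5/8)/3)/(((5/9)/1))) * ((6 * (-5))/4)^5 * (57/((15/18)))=-77911875/128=-608686.52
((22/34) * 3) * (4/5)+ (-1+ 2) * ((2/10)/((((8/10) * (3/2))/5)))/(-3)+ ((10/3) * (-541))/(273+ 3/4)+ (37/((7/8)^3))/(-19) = -1994210863/242627910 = -8.22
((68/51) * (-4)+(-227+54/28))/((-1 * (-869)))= -9677/36498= -0.27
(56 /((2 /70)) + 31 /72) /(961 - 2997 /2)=-141151 /38700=-3.65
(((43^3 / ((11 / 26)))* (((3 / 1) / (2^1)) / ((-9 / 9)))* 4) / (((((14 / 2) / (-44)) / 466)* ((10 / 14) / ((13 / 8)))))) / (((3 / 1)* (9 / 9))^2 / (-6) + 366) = 25045977112 / 1215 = 20613972.93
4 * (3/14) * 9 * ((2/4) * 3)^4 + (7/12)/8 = 26293/672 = 39.13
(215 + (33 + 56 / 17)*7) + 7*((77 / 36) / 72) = 469.27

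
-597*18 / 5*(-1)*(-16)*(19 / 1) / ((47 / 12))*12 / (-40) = 58802112 / 1175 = 50044.35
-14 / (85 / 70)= -196 / 17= -11.53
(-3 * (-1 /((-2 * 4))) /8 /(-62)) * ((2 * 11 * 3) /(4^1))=99 /7936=0.01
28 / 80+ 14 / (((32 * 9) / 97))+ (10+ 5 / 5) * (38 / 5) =63839 / 720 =88.67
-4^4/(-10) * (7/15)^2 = 6272/1125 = 5.58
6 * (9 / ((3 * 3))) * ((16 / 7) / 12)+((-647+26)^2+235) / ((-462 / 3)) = -27550 / 11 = -2504.55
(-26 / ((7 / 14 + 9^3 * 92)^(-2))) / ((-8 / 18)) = 2105149967973 / 8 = 263143745996.62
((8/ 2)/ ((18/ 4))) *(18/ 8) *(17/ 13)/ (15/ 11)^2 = 4114/ 2925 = 1.41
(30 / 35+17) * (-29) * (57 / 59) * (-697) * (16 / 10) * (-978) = -225358779600 / 413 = -545662904.60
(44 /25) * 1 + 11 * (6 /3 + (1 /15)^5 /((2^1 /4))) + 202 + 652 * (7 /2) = 1904330272 /759375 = 2507.76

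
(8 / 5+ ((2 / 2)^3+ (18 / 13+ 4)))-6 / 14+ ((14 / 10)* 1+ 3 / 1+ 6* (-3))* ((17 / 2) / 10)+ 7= 3.00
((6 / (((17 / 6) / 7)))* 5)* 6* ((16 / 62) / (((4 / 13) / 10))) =1965600 / 527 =3729.79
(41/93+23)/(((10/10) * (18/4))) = 4360/837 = 5.21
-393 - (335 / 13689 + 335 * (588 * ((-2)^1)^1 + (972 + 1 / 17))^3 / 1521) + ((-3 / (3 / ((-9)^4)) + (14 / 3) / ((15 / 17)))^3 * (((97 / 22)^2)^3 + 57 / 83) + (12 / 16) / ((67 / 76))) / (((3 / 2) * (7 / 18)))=-19750783239298023123263975214061521139 / 5565533224727490814800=-3548767466079603.69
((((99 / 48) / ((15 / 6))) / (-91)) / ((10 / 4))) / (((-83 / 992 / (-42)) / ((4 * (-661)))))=129830976 / 26975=4813.01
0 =0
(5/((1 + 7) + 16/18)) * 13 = 117/16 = 7.31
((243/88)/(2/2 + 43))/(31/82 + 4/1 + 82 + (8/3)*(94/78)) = 1165671/1664075248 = 0.00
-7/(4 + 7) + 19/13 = 0.83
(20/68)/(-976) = -5/16592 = -0.00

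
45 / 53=0.85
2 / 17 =0.12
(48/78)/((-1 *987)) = -8/12831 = -0.00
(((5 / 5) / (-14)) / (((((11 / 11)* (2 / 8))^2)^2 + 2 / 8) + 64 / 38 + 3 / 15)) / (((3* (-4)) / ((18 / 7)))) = 6080 / 849317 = 0.01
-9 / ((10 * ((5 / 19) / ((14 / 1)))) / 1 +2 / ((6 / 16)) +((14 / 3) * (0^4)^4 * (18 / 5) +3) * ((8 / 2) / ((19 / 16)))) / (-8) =3591 / 49880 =0.07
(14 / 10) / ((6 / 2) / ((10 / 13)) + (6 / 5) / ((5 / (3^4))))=70 / 1167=0.06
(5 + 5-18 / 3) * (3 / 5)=12 / 5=2.40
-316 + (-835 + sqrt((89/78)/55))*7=-6161 + 7*sqrt(381810)/4290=-6159.99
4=4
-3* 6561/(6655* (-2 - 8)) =19683/66550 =0.30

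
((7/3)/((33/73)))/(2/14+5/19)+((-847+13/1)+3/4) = -8773183/10692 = -820.54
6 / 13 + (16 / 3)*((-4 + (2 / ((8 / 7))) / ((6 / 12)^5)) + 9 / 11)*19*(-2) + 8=-4588594 / 429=-10696.02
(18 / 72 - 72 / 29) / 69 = -259 / 8004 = -0.03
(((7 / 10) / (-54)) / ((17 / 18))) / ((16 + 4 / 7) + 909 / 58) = -1421 / 3338205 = -0.00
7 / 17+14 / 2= 126 / 17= 7.41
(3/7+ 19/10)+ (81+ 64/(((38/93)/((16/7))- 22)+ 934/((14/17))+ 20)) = 83.39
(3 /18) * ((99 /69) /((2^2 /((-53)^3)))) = -1637647 /184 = -8900.26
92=92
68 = 68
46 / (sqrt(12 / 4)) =26.56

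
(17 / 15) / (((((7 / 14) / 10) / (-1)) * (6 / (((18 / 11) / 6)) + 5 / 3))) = -68 / 71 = -0.96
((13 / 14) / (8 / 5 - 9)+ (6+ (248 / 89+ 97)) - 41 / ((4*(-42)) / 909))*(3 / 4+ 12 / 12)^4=20715031897 / 6744064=3071.59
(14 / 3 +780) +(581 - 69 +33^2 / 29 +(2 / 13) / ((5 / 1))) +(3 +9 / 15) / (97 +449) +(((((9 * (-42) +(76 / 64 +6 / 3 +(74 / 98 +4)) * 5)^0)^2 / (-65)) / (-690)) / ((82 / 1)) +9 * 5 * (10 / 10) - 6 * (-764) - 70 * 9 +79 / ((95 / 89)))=25567157144979 / 4728296300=5407.27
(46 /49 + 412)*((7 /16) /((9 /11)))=220.81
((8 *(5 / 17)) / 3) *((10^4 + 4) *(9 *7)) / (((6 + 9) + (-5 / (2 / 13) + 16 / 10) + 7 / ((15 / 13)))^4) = 10890754560 / 205995137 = 52.87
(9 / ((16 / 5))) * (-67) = -3015 / 16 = -188.44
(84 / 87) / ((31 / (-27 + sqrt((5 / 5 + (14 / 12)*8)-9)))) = -756 / 899 + 56*sqrt(3) / 2697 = -0.80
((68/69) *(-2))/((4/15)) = -170/23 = -7.39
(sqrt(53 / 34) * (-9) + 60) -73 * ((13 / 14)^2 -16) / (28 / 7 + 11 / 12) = 823233 / 2891 -9 * sqrt(1802) / 34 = 273.52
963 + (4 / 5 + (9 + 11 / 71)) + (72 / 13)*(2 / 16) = 4493382 / 4615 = 973.65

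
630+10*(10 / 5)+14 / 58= 18857 / 29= 650.24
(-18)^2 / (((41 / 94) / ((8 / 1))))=243648 / 41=5942.63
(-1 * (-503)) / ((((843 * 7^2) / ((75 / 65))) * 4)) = 2515 / 715988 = 0.00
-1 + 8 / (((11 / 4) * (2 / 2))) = 21 / 11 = 1.91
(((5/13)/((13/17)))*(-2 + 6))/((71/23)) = 7820/11999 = 0.65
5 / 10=1 / 2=0.50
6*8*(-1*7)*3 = -1008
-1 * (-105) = 105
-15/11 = -1.36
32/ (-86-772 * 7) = -16/ 2745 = -0.01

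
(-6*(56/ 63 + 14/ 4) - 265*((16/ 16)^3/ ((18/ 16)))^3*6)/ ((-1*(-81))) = -277759/ 19683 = -14.11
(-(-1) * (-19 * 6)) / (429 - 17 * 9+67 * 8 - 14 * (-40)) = -0.08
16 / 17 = 0.94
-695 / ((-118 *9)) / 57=695 / 60534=0.01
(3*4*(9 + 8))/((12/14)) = 238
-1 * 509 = -509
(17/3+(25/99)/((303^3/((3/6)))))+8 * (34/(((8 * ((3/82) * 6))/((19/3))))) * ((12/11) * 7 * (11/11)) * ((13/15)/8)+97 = 25176758750639/27539945730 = 914.19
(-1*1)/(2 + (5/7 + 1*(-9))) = 7/44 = 0.16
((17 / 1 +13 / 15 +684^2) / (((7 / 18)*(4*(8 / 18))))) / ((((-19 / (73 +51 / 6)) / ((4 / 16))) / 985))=-1521169645419 / 2128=-714835359.69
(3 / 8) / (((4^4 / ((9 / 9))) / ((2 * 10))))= 15 / 512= 0.03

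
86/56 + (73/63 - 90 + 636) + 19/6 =19867/36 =551.86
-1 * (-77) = 77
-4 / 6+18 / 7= 40 / 21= 1.90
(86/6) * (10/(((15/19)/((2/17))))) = 3268/153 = 21.36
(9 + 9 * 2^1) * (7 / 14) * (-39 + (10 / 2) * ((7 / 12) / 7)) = -4167 / 8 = -520.88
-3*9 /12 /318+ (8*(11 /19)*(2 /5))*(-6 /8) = -56253 /40280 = -1.40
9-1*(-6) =15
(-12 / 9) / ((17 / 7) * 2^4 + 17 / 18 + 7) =-168 / 5897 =-0.03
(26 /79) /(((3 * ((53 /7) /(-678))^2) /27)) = 5270736744 /221911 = 23751.58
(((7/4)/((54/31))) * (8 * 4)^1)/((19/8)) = 6944/513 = 13.54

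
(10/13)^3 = 1000/2197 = 0.46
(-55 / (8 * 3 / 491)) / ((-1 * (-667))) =-1.69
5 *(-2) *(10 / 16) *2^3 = -50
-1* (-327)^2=-106929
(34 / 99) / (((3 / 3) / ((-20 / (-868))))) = 170 / 21483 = 0.01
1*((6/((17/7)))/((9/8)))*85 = 186.67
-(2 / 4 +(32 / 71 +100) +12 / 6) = -14619 / 142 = -102.95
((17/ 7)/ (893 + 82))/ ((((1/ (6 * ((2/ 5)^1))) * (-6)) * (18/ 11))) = -187/ 307125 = -0.00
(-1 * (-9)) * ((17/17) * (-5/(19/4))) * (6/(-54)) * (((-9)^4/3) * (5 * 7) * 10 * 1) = 805736.84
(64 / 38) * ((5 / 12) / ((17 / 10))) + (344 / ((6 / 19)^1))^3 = 11273237744336 / 8721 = 1292654253.45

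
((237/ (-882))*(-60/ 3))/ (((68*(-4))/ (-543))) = 71495/ 6664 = 10.73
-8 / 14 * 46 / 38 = -92 / 133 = -0.69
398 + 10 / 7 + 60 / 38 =53334 / 133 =401.01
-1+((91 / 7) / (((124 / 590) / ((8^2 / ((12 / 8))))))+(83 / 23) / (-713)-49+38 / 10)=637823048 / 245985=2592.93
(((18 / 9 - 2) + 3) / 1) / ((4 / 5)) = 3.75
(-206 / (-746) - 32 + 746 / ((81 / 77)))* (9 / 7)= 20467393 / 23499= 870.99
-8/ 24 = -1/ 3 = -0.33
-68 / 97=-0.70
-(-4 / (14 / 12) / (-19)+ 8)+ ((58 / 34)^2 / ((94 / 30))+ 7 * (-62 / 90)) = -981541868 / 81294255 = -12.07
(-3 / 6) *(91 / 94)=-91 / 188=-0.48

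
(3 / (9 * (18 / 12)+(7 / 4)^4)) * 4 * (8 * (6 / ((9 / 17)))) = 278528 / 5857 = 47.55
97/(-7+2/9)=-873/61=-14.31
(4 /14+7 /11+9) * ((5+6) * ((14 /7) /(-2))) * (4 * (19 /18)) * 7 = -29032 /9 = -3225.78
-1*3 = -3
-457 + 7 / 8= -3649 / 8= -456.12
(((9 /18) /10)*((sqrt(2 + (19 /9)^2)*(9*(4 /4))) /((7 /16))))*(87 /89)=348*sqrt(523) /3115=2.55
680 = 680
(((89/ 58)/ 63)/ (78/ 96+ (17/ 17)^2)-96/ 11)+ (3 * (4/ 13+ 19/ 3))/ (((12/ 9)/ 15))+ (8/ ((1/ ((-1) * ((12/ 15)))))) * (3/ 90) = 163053407603/ 757656900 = 215.21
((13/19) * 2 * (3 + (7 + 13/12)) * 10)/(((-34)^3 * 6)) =-455/707472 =-0.00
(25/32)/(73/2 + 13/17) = 425/20272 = 0.02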